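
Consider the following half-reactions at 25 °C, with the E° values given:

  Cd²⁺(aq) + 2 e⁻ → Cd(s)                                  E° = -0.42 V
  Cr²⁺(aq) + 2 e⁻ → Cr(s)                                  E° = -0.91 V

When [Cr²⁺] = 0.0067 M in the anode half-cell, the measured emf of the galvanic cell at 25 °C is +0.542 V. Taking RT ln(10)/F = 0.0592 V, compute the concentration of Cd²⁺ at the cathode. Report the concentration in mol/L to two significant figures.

Cd²⁺/Cd is the cathode, Cr²⁺/Cr the anode: E°cell = +0.49 V, n = 2.
Overall reaction: Cd²⁺(aq) + Cr(s) → Cd(s) + Cr²⁺(aq); Q = [Cr²⁺]^1/[Cd²⁺]^1.
From E = E° − (0.0592/n) log Q: log Q = (E° − E)·n/0.0592 = (+0.49 − (+0.542))·2/0.0592 = -1.7568.
So 1·log[Cd²⁺] = 1·log(0.0067) − log Q = -2.1739 − (-1.7568) = -0.4171; [Cd²⁺] = 10^(-0.4171) ≈ 0.38 M.

0.38 M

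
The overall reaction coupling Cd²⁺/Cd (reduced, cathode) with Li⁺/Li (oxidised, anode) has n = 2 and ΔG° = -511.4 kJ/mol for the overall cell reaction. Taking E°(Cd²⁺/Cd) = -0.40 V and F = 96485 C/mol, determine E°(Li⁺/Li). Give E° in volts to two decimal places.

-3.05 V

E°cell = −ΔG°/(nF) = −(-511.4×10³)/((2)(96485)) = +2.650 V.
Since Cd²⁺/Cd is the cathode and Li⁺/Li the anode, E°cell = E°(Cd²⁺/Cd) − E°(Li⁺/Li).
So E°(Li⁺/Li) = E°(Cd²⁺/Cd) − E°cell = (-0.40) − (+2.650) = -3.05 V.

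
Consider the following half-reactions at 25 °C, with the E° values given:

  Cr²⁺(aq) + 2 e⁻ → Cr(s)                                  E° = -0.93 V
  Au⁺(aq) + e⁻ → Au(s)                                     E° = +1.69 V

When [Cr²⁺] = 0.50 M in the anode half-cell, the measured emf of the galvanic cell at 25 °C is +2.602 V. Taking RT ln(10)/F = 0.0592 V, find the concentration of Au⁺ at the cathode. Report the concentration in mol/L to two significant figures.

0.35 M

Au⁺/Au is the cathode, Cr²⁺/Cr the anode: E°cell = +2.62 V, n = 2.
Overall reaction: 2 Au⁺(aq) + Cr(s) → 2 Au(s) + Cr²⁺(aq); Q = [Cr²⁺]^1/[Au⁺]^2.
From E = E° − (0.0592/n) log Q: log Q = (E° − E)·n/0.0592 = (+2.62 − (+2.602))·2/0.0592 = 0.6081.
So 2·log[Au⁺] = 1·log(0.5) − log Q = -0.3010 − (0.6081) = -0.9091; log[Au⁺] = -0.9091 / 2 = -0.4546; [Au⁺] = 10^(-0.4546) ≈ 0.35 M.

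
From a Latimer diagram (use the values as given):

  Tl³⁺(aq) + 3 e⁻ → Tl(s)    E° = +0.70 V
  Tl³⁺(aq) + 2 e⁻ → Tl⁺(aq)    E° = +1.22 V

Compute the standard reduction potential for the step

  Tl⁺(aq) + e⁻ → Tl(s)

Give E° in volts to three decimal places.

-0.340 V

Sequential free energies add, so n₃E°₃ = n₁E°₁ + n₂E°₂.
With n₃ = 3, and the known step contributing 2×(+1.22) V, the unknown satisfies 1·E° = 3×(+0.70) − 2×(+1.22) = -0.340.
E° = -0.340 / 1 = -0.340 V.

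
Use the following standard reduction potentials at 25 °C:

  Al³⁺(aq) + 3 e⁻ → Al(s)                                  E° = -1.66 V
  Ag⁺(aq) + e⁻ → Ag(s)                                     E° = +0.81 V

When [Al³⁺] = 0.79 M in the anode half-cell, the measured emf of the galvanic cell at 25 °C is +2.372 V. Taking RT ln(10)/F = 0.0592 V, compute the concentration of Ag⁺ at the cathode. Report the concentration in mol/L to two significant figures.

Ag⁺/Ag is the cathode, Al³⁺/Al the anode: E°cell = +2.47 V, n = 3.
Overall reaction: 3 Ag⁺(aq) + Al(s) → 3 Ag(s) + Al³⁺(aq); Q = [Al³⁺]^1/[Ag⁺]^3.
From E = E° − (0.0592/n) log Q: log Q = (E° − E)·n/0.0592 = (+2.47 − (+2.372))·3/0.0592 = 4.9662.
So 3·log[Ag⁺] = 1·log(0.79) − log Q = -0.1024 − (4.9662) = -5.0686; log[Ag⁺] = -5.0686 / 3 = -1.6895; [Ag⁺] = 10^(-1.6895) ≈ 0.020 M.

0.020 M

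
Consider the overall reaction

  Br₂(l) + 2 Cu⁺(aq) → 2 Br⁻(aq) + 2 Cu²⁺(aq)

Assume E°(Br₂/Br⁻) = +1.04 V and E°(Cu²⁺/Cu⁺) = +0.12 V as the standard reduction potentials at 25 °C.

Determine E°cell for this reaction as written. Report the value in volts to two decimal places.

+0.92 V

The Br₂/Br⁻ couple has the higher reduction potential, so it is the cathode; Cu²⁺/Cu⁺ is oxidised at the anode.
E°cell = E°(cathode) − E°(anode) = (+1.04) − (+0.12) = +0.92 V.
Since E°cell > 0, the reaction is spontaneous under standard conditions.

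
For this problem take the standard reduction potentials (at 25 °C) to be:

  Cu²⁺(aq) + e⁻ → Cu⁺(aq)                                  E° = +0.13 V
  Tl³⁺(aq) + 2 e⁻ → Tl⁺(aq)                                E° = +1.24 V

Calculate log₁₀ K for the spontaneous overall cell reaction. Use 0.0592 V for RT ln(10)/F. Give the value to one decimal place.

37.5

Cathode: Tl³⁺/Tl⁺; anode: Cu²⁺/Cu⁺. E°cell = +1.11 V, n = 2.
log K = nE°cell / 0.0592 = (2)(+1.11) / 0.0592 = 37.5.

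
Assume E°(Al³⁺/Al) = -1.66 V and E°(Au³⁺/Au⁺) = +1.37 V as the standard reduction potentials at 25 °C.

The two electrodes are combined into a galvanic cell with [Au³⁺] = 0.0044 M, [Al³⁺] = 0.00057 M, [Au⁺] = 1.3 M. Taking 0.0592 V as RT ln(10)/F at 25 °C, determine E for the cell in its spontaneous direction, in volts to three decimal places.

Au³⁺/Au⁺ is the cathode (higher E°), Al³⁺/Al the anode: E°cell = +1.37 − (-1.66) = +3.03 V, n = 6.
Overall: 3 Au³⁺(aq) + 2 Al(s) → 3 Au⁺(aq) + 2 Al³⁺(aq)
Q = [Au⁺]^3·[Al³⁺]^2 / ([Au³⁺]^3); log Q = 0.923.
E = E° − (0.0592/n) log Q = +3.03 − (0.0592/6)(0.923) = +3.021 V.

+3.021 V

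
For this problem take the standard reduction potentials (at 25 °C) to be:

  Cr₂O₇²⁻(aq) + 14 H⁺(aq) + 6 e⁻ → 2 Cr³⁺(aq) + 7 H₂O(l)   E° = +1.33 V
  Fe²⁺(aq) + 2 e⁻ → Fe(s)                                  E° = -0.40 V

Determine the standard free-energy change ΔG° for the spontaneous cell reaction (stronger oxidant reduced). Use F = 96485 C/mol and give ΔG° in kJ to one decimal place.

-1001.5 kJ

Cr₂O₇²⁻/Cr³⁺ (E° = +1.33 V) is the cathode; Fe²⁺/Fe (E° = -0.40 V) is the anode, so E°cell = +1.73 V.
Balancing electrons gives n = 6 (lcm of 6 and 2).
ΔG° = −nFE° = −(6)(96485)(+1.73) = -1,001,514 J = -1001.5 kJ.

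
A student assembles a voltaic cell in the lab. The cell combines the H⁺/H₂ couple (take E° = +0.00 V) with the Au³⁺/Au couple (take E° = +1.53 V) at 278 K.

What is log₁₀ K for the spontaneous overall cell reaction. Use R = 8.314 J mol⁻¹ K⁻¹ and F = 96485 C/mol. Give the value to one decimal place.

Cathode: Au³⁺/Au; anode: H⁺/H₂. E°cell = (+1.53) − (+0.00) = +1.53 V, with n = 6.
ΔG° = −nFE° = −RT ln K, so ln K = nFE°/(RT) = (6)(96485)(+1.53) / ((8.314)(278)) = 383.220.
log₁₀ K = 383.220 / ln 10 = 166.4.

166.4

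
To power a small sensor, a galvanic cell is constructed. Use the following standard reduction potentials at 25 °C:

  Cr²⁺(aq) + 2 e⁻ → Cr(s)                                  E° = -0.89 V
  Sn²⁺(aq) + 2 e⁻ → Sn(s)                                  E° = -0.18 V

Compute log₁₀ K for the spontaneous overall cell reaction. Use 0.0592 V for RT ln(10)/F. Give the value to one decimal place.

24.0

Cathode: Sn²⁺/Sn; anode: Cr²⁺/Cr. E°cell = +0.71 V, n = 2.
log K = nE°cell / 0.0592 = (2)(+0.71) / 0.0592 = 24.0.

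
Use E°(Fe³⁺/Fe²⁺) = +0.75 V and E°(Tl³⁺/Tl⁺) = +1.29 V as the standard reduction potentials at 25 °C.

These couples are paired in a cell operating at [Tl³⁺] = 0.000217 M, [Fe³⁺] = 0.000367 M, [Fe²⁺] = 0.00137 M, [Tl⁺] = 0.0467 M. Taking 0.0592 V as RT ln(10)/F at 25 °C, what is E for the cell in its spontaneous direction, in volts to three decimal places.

+0.505 V

Tl³⁺/Tl⁺ is the cathode (higher E°), Fe³⁺/Fe²⁺ the anode: E°cell = +1.29 − (+0.75) = +0.54 V, n = 2.
Overall: Tl³⁺(aq) + 2 Fe²⁺(aq) → Tl⁺(aq) + 2 Fe³⁺(aq)
Q = [Tl⁺]·[Fe³⁺]^2 / ([Tl³⁺]·[Fe²⁺]^2); log Q = 1.189.
E = E° − (0.0592/n) log Q = +0.54 − (0.0592/2)(1.189) = +0.505 V.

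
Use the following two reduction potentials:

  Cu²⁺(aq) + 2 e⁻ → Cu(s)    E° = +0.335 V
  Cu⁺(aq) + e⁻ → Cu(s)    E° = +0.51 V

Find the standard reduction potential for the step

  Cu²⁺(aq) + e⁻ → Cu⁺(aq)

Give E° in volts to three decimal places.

+0.160 V

Sequential free energies add, so n₃E°₃ = n₁E°₁ + n₂E°₂.
With n₃ = 2, and the known step contributing 1×(+0.51) V, the unknown satisfies 1·E° = 2×(+0.335) − 1×(+0.51) = +0.160.
E° = +0.160 / 1 = +0.160 V.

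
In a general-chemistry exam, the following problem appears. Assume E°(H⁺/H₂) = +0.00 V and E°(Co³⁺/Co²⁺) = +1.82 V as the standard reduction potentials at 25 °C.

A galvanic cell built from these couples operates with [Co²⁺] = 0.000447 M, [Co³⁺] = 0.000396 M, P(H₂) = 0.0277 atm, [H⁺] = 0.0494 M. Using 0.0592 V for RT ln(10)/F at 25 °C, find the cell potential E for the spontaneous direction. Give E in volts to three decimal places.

Co³⁺/Co²⁺ is the cathode (higher E°), H⁺/H₂ the anode: E°cell = +1.82 − (+0.00) = +1.82 V, n = 2.
Overall: 2 Co³⁺(aq) + H₂(g) → 2 Co²⁺(aq) + 2 H⁺(aq)
Q = [Co²⁺]^2·[H⁺]^2 / ([Co³⁺]^2·P(H₂)); log Q = -0.950.
E = E° − (0.0592/n) log Q = +1.82 − (0.0592/2)(-0.950) = +1.848 V.

+1.848 V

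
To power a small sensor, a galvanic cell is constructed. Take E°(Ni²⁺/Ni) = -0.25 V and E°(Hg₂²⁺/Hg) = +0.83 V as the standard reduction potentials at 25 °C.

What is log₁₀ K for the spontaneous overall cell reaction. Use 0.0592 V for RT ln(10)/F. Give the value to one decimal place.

Cathode: Hg₂²⁺/Hg; anode: Ni²⁺/Ni. E°cell = +1.08 V, n = 2.
log K = nE°cell / 0.0592 = (2)(+1.08) / 0.0592 = 36.5.

36.5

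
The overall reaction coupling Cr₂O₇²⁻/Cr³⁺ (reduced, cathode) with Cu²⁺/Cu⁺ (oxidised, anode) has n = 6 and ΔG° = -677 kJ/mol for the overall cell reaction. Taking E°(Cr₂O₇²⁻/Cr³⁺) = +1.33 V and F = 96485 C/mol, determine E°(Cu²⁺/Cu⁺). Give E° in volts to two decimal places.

+0.16 V

E°cell = −ΔG°/(nF) = −(-677×10³)/((6)(96485)) = +1.169 V.
Since Cr₂O₇²⁻/Cr³⁺ is the cathode and Cu²⁺/Cu⁺ the anode, E°cell = E°(Cr₂O₇²⁻/Cr³⁺) − E°(Cu²⁺/Cu⁺).
So E°(Cu²⁺/Cu⁺) = E°(Cr₂O₇²⁻/Cr³⁺) − E°cell = (+1.33) − (+1.169) = +0.16 V.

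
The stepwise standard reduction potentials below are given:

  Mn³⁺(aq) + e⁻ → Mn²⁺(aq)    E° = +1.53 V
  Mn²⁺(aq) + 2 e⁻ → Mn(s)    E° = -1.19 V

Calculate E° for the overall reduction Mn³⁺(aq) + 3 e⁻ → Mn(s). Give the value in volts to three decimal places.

Standard free energies of sequential steps add: ΔG°₃ = ΔG°₁ + ΔG°₂, so n₃E°₃ = n₁E°₁ + n₂E°₂.
E°₃ = (1×+1.53 + 2×-1.19) / 3 = (-0.850) / 3 = -0.283 V.

-0.283 V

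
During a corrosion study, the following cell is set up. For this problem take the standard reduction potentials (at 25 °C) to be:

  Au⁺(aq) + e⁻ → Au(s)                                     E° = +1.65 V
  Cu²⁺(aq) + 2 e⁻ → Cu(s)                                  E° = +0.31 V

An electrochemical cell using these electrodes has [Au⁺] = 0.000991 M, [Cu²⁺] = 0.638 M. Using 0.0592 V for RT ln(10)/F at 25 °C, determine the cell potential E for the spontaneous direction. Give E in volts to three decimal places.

+1.168 V

Au⁺/Au is the cathode (higher E°), Cu²⁺/Cu the anode: E°cell = +1.65 − (+0.31) = +1.34 V, n = 2.
Overall: 2 Au⁺(aq) + Cu(s) → 2 Au(s) + Cu²⁺(aq)
Q = [Cu²⁺] / ([Au⁺]^2); log Q = 5.813.
E = E° − (0.0592/n) log Q = +1.34 − (0.0592/2)(5.813) = +1.168 V.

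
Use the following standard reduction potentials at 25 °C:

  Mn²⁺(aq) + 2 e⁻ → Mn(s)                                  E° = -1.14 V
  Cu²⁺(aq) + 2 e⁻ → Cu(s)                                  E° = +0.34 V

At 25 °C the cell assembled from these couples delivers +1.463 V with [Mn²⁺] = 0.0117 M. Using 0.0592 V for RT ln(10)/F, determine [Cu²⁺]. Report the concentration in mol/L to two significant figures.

Cu²⁺/Cu is the cathode, Mn²⁺/Mn the anode: E°cell = +1.48 V, n = 2.
Overall reaction: Cu²⁺(aq) + Mn(s) → Cu(s) + Mn²⁺(aq); Q = [Mn²⁺]^1/[Cu²⁺]^1.
From E = E° − (0.0592/n) log Q: log Q = (E° − E)·n/0.0592 = (+1.48 − (+1.463))·2/0.0592 = 0.5743.
So 1·log[Cu²⁺] = 1·log(0.0117) − log Q = -1.9318 − (0.5743) = -2.5061; [Cu²⁺] = 10^(-2.5061) ≈ 0.0031 M.

0.0031 M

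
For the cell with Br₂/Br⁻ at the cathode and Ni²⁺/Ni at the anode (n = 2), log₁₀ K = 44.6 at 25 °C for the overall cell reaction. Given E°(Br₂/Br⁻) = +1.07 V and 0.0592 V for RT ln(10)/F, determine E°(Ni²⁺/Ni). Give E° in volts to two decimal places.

E°cell = (0.0592/n)·log K = (0.0592/2)(44.6) = +1.320 V.
Since Br₂/Br⁻ is the cathode and Ni²⁺/Ni the anode, E°cell = E°(Br₂/Br⁻) − E°(Ni²⁺/Ni).
So E°(Ni²⁺/Ni) = E°(Br₂/Br⁻) − E°cell = (+1.07) − (+1.320) = -0.25 V.

-0.25 V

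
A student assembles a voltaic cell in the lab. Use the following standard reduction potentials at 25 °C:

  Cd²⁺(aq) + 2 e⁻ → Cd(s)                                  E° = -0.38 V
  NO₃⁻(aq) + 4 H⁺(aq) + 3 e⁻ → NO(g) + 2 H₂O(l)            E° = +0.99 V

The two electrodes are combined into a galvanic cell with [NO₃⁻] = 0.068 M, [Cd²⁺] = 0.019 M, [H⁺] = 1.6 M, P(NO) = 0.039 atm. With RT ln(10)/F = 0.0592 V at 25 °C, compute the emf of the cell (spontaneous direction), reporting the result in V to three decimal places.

+1.442 V

NO₃⁻/NO is the cathode (higher E°), Cd²⁺/Cd the anode: E°cell = +0.99 − (-0.38) = +1.37 V, n = 6.
Overall: 2 NO₃⁻(aq) + 8 H⁺(aq) + 3 Cd(s) → 2 NO(g) + 4 H₂O(l) + 3 Cd²⁺(aq)
Q = P(NO)^2·[Cd²⁺]^3 / ([NO₃⁻]^2·[H⁺]^8); log Q = -7.280.
E = E° − (0.0592/n) log Q = +1.37 − (0.0592/6)(-7.280) = +1.442 V.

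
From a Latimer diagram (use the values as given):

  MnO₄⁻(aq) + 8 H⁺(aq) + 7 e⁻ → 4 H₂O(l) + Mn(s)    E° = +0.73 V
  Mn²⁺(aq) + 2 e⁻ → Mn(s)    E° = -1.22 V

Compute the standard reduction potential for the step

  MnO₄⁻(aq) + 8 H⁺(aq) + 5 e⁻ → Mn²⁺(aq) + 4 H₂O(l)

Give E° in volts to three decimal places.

+1.510 V

Sequential free energies add, so n₃E°₃ = n₁E°₁ + n₂E°₂.
With n₃ = 7, and the known step contributing 2×(-1.22) V, the unknown satisfies 5·E° = 7×(+0.73) − 2×(-1.22) = +7.550.
E° = +7.550 / 5 = +1.510 V.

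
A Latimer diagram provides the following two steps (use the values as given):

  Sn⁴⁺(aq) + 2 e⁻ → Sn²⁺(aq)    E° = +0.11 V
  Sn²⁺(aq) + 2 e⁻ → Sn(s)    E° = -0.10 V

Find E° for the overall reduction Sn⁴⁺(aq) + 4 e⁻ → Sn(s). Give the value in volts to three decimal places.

Standard free energies of sequential steps add: ΔG°₃ = ΔG°₁ + ΔG°₂, so n₃E°₃ = n₁E°₁ + n₂E°₂.
E°₃ = (2×+0.11 + 2×-0.10) / 4 = (+0.020) / 4 = +0.005 V.

+0.005 V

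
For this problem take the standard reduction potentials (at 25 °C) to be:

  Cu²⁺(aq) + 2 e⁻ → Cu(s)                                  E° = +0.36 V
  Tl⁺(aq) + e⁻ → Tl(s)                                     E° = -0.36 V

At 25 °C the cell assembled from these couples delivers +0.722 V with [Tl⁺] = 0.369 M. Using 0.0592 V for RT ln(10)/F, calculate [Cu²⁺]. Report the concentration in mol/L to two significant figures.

Cu²⁺/Cu is the cathode, Tl⁺/Tl the anode: E°cell = +0.72 V, n = 2.
Overall reaction: Cu²⁺(aq) + 2 Tl(s) → Cu(s) + 2 Tl⁺(aq); Q = [Tl⁺]^2/[Cu²⁺]^1.
From E = E° − (0.0592/n) log Q: log Q = (E° − E)·n/0.0592 = (+0.72 − (+0.722))·2/0.0592 = -0.0676.
So 1·log[Cu²⁺] = 2·log(0.369) − log Q = -0.8659 − (-0.0676) = -0.7983; [Cu²⁺] = 10^(-0.7983) ≈ 0.16 M.

0.16 M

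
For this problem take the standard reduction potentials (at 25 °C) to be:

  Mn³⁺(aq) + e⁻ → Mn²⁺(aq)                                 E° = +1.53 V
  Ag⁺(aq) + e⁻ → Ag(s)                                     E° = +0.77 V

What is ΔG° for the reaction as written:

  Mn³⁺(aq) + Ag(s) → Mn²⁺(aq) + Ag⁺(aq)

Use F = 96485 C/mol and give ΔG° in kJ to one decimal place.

As written, Mn³⁺/Mn²⁺ is reduced (cathode) and Ag⁺/Ag is oxidised (anode), so E°cell = (+1.53) − (+0.77) = +0.76 V.
Balancing electrons gives n = 1.
ΔG° = −nFE° = −(1)(96485)(+0.76) = -73,329 J = -73.3 kJ.

-73.3 kJ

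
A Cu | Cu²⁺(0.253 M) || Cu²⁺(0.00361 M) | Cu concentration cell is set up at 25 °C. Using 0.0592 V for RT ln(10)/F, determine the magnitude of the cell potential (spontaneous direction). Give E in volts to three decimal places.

For a concentration cell E°cell = 0. The 0.253 M side is the cathode (reduction is favoured where [Cu²⁺] is higher).
With n = 2, E = −(0.0592/2) log([Cu²⁺]ₐₙ/[Cu²⁺]꜀ₐₜ) = −(0.0592/2) log(0.00361/0.253) = −(0.0592/2)(-1.846) = +0.055 V.

+0.055 V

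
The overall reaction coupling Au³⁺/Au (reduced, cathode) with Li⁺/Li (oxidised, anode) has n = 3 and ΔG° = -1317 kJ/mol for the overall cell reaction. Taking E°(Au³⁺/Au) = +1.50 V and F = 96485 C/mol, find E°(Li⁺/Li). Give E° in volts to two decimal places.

-3.05 V

E°cell = −ΔG°/(nF) = −(-1317×10³)/((3)(96485)) = +4.550 V.
Since Au³⁺/Au is the cathode and Li⁺/Li the anode, E°cell = E°(Au³⁺/Au) − E°(Li⁺/Li).
So E°(Li⁺/Li) = E°(Au³⁺/Au) − E°cell = (+1.50) − (+4.550) = -3.05 V.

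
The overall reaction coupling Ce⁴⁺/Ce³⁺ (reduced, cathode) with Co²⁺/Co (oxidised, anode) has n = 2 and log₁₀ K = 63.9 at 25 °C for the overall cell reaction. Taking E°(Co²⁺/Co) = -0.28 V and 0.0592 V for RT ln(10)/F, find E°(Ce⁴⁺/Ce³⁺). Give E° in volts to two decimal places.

+1.61 V

E°cell = (0.0592/n)·log K = (0.0592/2)(63.9) = +1.891 V.
Since Ce⁴⁺/Ce³⁺ is the cathode and Co²⁺/Co the anode, E°cell = E°(Ce⁴⁺/Ce³⁺) − E°(Co²⁺/Co).
So E°(Ce⁴⁺/Ce³⁺) = E°cell + E°(Co²⁺/Co) = +1.891 + (-0.28) = +1.61 V.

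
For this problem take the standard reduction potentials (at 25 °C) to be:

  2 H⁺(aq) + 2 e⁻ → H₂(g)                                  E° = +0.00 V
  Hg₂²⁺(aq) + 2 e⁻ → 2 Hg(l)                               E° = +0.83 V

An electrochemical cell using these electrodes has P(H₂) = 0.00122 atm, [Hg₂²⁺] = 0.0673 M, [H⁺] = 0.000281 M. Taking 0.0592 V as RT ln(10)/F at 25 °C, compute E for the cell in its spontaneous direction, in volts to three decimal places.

Hg₂²⁺/Hg is the cathode (higher E°), H⁺/H₂ the anode: E°cell = +0.83 − (+0.00) = +0.83 V, n = 2.
Overall: Hg₂²⁺(aq) + H₂(g) → 2 Hg(l) + 2 H⁺(aq)
Q = [H⁺]^2 / ([Hg₂²⁺]·P(H₂)); log Q = -3.017.
E = E° − (0.0592/n) log Q = +0.83 − (0.0592/2)(-3.017) = +0.919 V.

+0.919 V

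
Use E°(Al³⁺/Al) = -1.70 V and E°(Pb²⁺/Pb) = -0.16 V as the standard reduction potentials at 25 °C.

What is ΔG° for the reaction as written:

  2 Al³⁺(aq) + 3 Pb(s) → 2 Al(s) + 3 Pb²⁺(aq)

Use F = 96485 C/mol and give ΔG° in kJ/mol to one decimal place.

As written, Al³⁺/Al is reduced (cathode) and Pb²⁺/Pb is oxidised (anode), so E°cell = (-1.70) − (-0.16) = -1.54 V.
Balancing electrons gives n = 6.
ΔG° = −nFE° = −(6)(96485)(-1.54) = 891,521 J = +891.5 kJ/mol.

+891.5 kJ/mol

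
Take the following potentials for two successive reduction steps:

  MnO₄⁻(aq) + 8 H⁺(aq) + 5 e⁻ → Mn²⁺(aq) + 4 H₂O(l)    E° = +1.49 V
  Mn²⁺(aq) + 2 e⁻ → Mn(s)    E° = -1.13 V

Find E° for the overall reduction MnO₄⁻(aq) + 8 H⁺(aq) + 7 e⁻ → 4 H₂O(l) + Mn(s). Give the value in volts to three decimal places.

Adding the free-energy changes (−nFE°) of the two steps gives −n₃FE°₃ = −n₁FE°₁ − n₂FE°₂.
E°₃ = (5×+1.49 + 2×-1.13) / 7 = (+5.190) / 7 = +0.741 V.

+0.741 V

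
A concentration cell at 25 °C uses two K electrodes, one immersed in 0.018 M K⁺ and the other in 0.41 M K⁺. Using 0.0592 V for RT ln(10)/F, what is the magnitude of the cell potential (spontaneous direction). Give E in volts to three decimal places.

+0.080 V

For a concentration cell E°cell = 0. The 0.41 M side is the cathode (reduction is favoured where [K⁺] is higher).
With n = 1, E = −(0.0592/1) log([K⁺]ₐₙ/[K⁺]꜀ₐₜ) = −(0.0592/1) log(0.018/0.41) = −(0.0592/1)(-1.358) = +0.080 V.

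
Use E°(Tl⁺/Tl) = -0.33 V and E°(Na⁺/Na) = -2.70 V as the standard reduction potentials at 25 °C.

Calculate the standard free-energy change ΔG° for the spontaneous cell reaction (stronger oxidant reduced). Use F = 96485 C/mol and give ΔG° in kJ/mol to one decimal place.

Tl⁺/Tl (E° = -0.33 V) is the cathode; Na⁺/Na (E° = -2.70 V) is the anode, so E°cell = +2.37 V.
Balancing electrons gives n = 1 (lcm of 1 and 1).
ΔG° = −nFE° = −(1)(96485)(+2.37) = -228,669 J = -228.7 kJ/mol.

-228.7 kJ/mol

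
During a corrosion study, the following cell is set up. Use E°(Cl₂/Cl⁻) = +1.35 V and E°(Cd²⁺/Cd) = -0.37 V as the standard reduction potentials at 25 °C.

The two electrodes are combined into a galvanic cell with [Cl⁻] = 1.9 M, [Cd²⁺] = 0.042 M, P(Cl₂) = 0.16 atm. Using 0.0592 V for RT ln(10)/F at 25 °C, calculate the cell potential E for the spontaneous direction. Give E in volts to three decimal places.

Cl₂/Cl⁻ is the cathode (higher E°), Cd²⁺/Cd the anode: E°cell = +1.35 − (-0.37) = +1.72 V, n = 2.
Overall: Cl₂(g) + Cd(s) → 2 Cl⁻(aq) + Cd²⁺(aq)
Q = [Cl⁻]^2·[Cd²⁺] / (P(Cl₂)); log Q = -0.023.
E = E° − (0.0592/n) log Q = +1.72 − (0.0592/2)(-0.023) = +1.721 V.

+1.721 V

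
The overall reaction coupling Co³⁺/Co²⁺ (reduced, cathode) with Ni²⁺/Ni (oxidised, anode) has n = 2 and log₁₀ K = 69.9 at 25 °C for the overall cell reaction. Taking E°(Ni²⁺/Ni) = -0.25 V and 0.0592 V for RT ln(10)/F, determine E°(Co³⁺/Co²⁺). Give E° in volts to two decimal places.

+1.82 V

E°cell = (0.0592/n)·log K = (0.0592/2)(69.9) = +2.069 V.
Since Co³⁺/Co²⁺ is the cathode and Ni²⁺/Ni the anode, E°cell = E°(Co³⁺/Co²⁺) − E°(Ni²⁺/Ni).
So E°(Co³⁺/Co²⁺) = E°cell + E°(Ni²⁺/Ni) = +2.069 + (-0.25) = +1.82 V.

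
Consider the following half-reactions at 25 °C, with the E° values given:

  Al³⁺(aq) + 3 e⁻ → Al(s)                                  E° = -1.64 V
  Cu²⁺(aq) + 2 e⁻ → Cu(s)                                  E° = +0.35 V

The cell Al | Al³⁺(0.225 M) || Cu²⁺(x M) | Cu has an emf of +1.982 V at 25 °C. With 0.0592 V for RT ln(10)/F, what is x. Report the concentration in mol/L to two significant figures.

0.20 M

Cu²⁺/Cu is the cathode, Al³⁺/Al the anode: E°cell = +1.99 V, n = 6.
Overall reaction: 3 Cu²⁺(aq) + 2 Al(s) → 3 Cu(s) + 2 Al³⁺(aq); Q = [Al³⁺]^2/[Cu²⁺]^3.
From E = E° − (0.0592/n) log Q: log Q = (E° − E)·n/0.0592 = (+1.99 − (+1.982))·6/0.0592 = 0.8108.
So 3·log[Cu²⁺] = 2·log(0.225) − log Q = -1.2956 − (0.8108) = -2.1064; log[Cu²⁺] = -2.1064 / 3 = -0.7021; [Cu²⁺] = 10^(-0.7021) ≈ 0.20 M.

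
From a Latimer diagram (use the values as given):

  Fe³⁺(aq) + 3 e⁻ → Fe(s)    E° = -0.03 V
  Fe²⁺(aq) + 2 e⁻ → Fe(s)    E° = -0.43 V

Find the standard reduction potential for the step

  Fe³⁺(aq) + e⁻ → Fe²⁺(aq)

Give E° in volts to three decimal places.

+0.770 V

Sequential free energies add, so n₃E°₃ = n₁E°₁ + n₂E°₂.
With n₃ = 3, and the known step contributing 2×(-0.43) V, the unknown satisfies 1·E° = 3×(-0.03) − 2×(-0.43) = +0.770.
E° = +0.770 / 1 = +0.770 V.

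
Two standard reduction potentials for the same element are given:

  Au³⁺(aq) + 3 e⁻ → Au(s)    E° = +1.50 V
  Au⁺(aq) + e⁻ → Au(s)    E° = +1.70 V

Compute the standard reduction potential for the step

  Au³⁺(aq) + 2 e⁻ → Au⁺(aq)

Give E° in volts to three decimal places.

Sequential free energies add, so n₃E°₃ = n₁E°₁ + n₂E°₂.
With n₃ = 3, and the known step contributing 1×(+1.70) V, the unknown satisfies 2·E° = 3×(+1.50) − 1×(+1.70) = +2.800.
E° = +2.800 / 2 = +1.400 V.

+1.400 V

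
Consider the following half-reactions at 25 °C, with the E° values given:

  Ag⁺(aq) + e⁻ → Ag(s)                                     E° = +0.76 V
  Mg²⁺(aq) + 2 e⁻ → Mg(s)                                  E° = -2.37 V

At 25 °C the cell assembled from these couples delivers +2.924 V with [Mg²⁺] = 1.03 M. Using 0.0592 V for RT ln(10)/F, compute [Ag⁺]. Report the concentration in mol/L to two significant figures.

0.00034 M

Ag⁺/Ag is the cathode, Mg²⁺/Mg the anode: E°cell = +3.13 V, n = 2.
Overall reaction: 2 Ag⁺(aq) + Mg(s) → 2 Ag(s) + Mg²⁺(aq); Q = [Mg²⁺]^1/[Ag⁺]^2.
From E = E° − (0.0592/n) log Q: log Q = (E° − E)·n/0.0592 = (+3.13 − (+2.924))·2/0.0592 = 6.9595.
So 2·log[Ag⁺] = 1·log(1.03) − log Q = 0.0128 − (6.9595) = -6.9467; log[Ag⁺] = -6.9467 / 2 = -3.4733; [Ag⁺] = 10^(-3.4733) ≈ 0.00034 M.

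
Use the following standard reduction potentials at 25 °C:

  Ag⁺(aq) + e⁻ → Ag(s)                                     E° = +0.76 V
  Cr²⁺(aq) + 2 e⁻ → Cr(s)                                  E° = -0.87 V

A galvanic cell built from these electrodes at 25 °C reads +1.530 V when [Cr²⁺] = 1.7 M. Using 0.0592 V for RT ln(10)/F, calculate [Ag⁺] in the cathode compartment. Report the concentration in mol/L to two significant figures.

Ag⁺/Ag is the cathode, Cr²⁺/Cr the anode: E°cell = +1.63 V, n = 2.
Overall reaction: 2 Ag⁺(aq) + Cr(s) → 2 Ag(s) + Cr²⁺(aq); Q = [Cr²⁺]^1/[Ag⁺]^2.
From E = E° − (0.0592/n) log Q: log Q = (E° − E)·n/0.0592 = (+1.63 − (+1.530))·2/0.0592 = 3.3784.
So 2·log[Ag⁺] = 1·log(1.7) − log Q = 0.2304 − (3.3784) = -3.1480; log[Ag⁺] = -3.1480 / 2 = -1.5740; [Ag⁺] = 10^(-1.5740) ≈ 0.027 M.

0.027 M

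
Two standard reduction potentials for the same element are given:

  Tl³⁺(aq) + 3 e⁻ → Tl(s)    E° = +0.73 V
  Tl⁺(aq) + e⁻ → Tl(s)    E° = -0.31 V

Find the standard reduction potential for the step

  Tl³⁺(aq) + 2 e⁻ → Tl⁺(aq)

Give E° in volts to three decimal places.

+1.250 V

Sequential free energies add, so n₃E°₃ = n₁E°₁ + n₂E°₂.
With n₃ = 3, and the known step contributing 1×(-0.31) V, the unknown satisfies 2·E° = 3×(+0.73) − 1×(-0.31) = +2.500.
E° = +2.500 / 2 = +1.250 V.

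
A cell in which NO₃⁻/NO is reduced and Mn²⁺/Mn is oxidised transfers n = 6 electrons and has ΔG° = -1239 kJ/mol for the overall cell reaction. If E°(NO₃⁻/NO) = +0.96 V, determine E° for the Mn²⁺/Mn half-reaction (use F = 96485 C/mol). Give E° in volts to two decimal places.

E°cell = −ΔG°/(nF) = −(-1239×10³)/((6)(96485)) = +2.140 V.
Since NO₃⁻/NO is the cathode and Mn²⁺/Mn the anode, E°cell = E°(NO₃⁻/NO) − E°(Mn²⁺/Mn).
So E°(Mn²⁺/Mn) = E°(NO₃⁻/NO) − E°cell = (+0.96) − (+2.140) = -1.18 V.

-1.18 V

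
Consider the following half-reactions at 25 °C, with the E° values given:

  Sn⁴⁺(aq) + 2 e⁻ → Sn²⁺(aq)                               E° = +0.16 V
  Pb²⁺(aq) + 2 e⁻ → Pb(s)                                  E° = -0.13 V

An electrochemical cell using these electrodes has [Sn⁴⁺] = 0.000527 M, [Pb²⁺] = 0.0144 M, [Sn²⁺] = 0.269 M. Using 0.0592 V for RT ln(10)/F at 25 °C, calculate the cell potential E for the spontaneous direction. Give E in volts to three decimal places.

Sn⁴⁺/Sn²⁺ is the cathode (higher E°), Pb²⁺/Pb the anode: E°cell = +0.16 − (-0.13) = +0.29 V, n = 2.
Overall: Sn⁴⁺(aq) + Pb(s) → Sn²⁺(aq) + Pb²⁺(aq)
Q = [Sn²⁺]·[Pb²⁺] / ([Sn⁴⁺]); log Q = 0.866.
E = E° − (0.0592/n) log Q = +0.29 − (0.0592/2)(0.866) = +0.264 V.

+0.264 V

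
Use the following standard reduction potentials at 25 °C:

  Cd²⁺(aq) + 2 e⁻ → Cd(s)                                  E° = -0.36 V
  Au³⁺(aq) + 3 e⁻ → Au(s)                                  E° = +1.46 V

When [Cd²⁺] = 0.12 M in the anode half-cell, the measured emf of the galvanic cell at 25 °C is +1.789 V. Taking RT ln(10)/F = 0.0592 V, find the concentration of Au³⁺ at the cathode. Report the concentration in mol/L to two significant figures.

Au³⁺/Au is the cathode, Cd²⁺/Cd the anode: E°cell = +1.82 V, n = 6.
Overall reaction: 2 Au³⁺(aq) + 3 Cd(s) → 2 Au(s) + 3 Cd²⁺(aq); Q = [Cd²⁺]^3/[Au³⁺]^2.
From E = E° − (0.0592/n) log Q: log Q = (E° − E)·n/0.0592 = (+1.82 − (+1.789))·6/0.0592 = 3.1419.
So 2·log[Au³⁺] = 3·log(0.12) − log Q = -2.7625 − (3.1419) = -5.9044; log[Au³⁺] = -5.9044 / 2 = -2.9522; [Au³⁺] = 10^(-2.9522) ≈ 0.0011 M.

0.0011 M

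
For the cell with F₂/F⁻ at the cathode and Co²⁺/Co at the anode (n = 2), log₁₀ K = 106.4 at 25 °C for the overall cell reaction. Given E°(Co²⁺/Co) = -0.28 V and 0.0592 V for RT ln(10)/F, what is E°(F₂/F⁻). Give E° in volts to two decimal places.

+2.87 V

E°cell = (0.0592/n)·log K = (0.0592/2)(106.4) = +3.149 V.
Since F₂/F⁻ is the cathode and Co²⁺/Co the anode, E°cell = E°(F₂/F⁻) − E°(Co²⁺/Co).
So E°(F₂/F⁻) = E°cell + E°(Co²⁺/Co) = +3.149 + (-0.28) = +2.87 V.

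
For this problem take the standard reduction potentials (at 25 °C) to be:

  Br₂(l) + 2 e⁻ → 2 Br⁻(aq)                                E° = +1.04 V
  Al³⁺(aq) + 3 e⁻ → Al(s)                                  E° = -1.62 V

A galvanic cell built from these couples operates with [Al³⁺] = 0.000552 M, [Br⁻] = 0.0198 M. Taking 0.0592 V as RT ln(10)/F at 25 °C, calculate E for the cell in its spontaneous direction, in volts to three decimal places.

+2.825 V

Br₂/Br⁻ is the cathode (higher E°), Al³⁺/Al the anode: E°cell = +1.04 − (-1.62) = +2.66 V, n = 6.
Overall: 3 Br₂(l) + 2 Al(s) → 6 Br⁻(aq) + 2 Al³⁺(aq)
Q = [Br⁻]^6·[Al³⁺]^2; log Q = -16.736.
E = E° − (0.0592/n) log Q = +2.66 − (0.0592/6)(-16.736) = +2.825 V.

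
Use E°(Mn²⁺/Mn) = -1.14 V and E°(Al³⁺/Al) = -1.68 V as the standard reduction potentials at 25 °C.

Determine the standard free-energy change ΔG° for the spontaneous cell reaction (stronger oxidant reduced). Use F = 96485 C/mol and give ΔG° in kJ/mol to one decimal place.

Mn²⁺/Mn (E° = -1.14 V) is the cathode; Al³⁺/Al (E° = -1.68 V) is the anode, so E°cell = +0.54 V.
Balancing electrons gives n = 6 (lcm of 2 and 3).
ΔG° = −nFE° = −(6)(96485)(+0.54) = -312,611 J = -312.6 kJ/mol.

-312.6 kJ/mol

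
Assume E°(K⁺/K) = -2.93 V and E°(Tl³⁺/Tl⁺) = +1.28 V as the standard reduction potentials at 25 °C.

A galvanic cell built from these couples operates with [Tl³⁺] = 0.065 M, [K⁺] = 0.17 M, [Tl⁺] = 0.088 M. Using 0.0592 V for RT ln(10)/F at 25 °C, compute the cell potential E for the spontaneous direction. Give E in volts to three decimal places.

+4.252 V

Tl³⁺/Tl⁺ is the cathode (higher E°), K⁺/K the anode: E°cell = +1.28 − (-2.93) = +4.21 V, n = 2.
Overall: Tl³⁺(aq) + 2 K(s) → Tl⁺(aq) + 2 K⁺(aq)
Q = [Tl⁺]·[K⁺]^2 / ([Tl³⁺]); log Q = -1.408.
E = E° − (0.0592/n) log Q = +4.21 − (0.0592/2)(-1.408) = +4.252 V.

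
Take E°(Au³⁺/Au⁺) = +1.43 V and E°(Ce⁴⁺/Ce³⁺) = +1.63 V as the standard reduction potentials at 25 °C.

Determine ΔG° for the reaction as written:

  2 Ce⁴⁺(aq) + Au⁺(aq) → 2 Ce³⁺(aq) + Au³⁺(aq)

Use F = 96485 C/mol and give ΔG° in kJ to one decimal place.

-38.6 kJ

As written, Ce⁴⁺/Ce³⁺ is reduced (cathode) and Au³⁺/Au⁺ is oxidised (anode), so E°cell = (+1.63) − (+1.43) = +0.20 V.
Balancing electrons gives n = 2.
ΔG° = −nFE° = −(2)(96485)(+0.20) = -38,594 J = -38.6 kJ.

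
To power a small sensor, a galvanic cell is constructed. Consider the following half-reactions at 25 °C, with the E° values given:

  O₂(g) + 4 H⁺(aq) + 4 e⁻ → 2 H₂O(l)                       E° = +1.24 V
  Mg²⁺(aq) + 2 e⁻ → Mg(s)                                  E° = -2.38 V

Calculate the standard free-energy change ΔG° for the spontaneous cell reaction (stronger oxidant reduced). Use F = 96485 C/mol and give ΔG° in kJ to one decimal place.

O₂/H₂O (E° = +1.24 V) is the cathode; Mg²⁺/Mg (E° = -2.38 V) is the anode, so E°cell = +3.62 V.
Balancing electrons gives n = 4 (lcm of 4 and 2).
ΔG° = −nFE° = −(4)(96485)(+3.62) = -1,397,103 J = -1397.1 kJ.

-1397.1 kJ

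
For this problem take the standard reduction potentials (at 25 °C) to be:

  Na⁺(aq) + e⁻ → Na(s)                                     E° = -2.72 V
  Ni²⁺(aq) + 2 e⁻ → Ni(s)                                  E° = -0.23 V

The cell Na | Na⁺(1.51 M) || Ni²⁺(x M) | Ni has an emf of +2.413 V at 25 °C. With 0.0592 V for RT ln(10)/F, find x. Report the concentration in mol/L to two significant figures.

0.0057 M

Ni²⁺/Ni is the cathode, Na⁺/Na the anode: E°cell = +2.49 V, n = 2.
Overall reaction: Ni²⁺(aq) + 2 Na(s) → Ni(s) + 2 Na⁺(aq); Q = [Na⁺]^2/[Ni²⁺]^1.
From E = E° − (0.0592/n) log Q: log Q = (E° − E)·n/0.0592 = (+2.49 − (+2.413))·2/0.0592 = 2.6014.
So 1·log[Ni²⁺] = 2·log(1.51) − log Q = 0.3580 − (2.6014) = -2.2434; [Ni²⁺] = 10^(-2.2434) ≈ 0.0057 M.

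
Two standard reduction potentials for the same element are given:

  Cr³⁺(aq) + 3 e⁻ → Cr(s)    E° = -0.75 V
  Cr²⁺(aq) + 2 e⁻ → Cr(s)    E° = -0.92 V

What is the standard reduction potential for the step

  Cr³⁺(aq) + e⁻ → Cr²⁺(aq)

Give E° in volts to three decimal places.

Sequential free energies add, so n₃E°₃ = n₁E°₁ + n₂E°₂.
With n₃ = 3, and the known step contributing 2×(-0.92) V, the unknown satisfies 1·E° = 3×(-0.75) − 2×(-0.92) = -0.410.
E° = -0.410 / 1 = -0.410 V.

-0.410 V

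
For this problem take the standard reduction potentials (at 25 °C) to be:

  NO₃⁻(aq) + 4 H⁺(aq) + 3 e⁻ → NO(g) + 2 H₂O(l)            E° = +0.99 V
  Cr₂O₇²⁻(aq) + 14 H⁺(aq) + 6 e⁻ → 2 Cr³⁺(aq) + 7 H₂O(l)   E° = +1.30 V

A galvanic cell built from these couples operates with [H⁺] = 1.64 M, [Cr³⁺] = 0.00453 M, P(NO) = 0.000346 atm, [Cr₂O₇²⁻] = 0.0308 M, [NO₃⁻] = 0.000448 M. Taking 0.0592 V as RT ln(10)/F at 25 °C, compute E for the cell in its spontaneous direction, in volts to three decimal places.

Cr₂O₇²⁻/Cr³⁺ is the cathode (higher E°), NO₃⁻/NO the anode: E°cell = +1.30 − (+0.99) = +0.31 V, n = 6.
Overall: Cr₂O₇²⁻(aq) + 6 H⁺(aq) + 2 NO(g) → 2 Cr³⁺(aq) + 3 H₂O(l) + 2 NO₃⁻(aq)
Q = [Cr³⁺]^2·[NO₃⁻]^2 / ([Cr₂O₇²⁻]·[H⁺]^6·P(NO)^2); log Q = -4.241.
E = E° − (0.0592/n) log Q = +0.31 − (0.0592/6)(-4.241) = +0.352 V.

+0.352 V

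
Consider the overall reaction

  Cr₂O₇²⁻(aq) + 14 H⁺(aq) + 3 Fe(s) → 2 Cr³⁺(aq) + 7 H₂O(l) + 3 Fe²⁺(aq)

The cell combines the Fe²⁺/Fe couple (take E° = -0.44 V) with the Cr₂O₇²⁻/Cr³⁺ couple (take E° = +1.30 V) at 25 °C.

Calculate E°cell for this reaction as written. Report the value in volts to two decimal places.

+1.74 V

The Cr₂O₇²⁻/Cr³⁺ couple has the higher reduction potential, so it is the cathode; Fe²⁺/Fe is oxidised at the anode.
E°cell = E°(cathode) − E°(anode) = (+1.30) − (-0.44) = +1.74 V.
Since E°cell > 0, the reaction is spontaneous under standard conditions.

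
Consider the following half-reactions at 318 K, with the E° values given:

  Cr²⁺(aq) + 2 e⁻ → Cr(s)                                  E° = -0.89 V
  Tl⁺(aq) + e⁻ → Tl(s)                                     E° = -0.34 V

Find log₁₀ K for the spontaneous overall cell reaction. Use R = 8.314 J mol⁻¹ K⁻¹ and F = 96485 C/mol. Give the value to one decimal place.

17.4

Cathode: Tl⁺/Tl; anode: Cr²⁺/Cr. E°cell = (-0.34) − (-0.89) = +0.55 V, with n = 2.
ΔG° = −nFE° = −RT ln K, so ln K = nFE°/(RT) = (2)(96485)(+0.55) / ((8.314)(318)) = 40.144.
log₁₀ K = 40.144 / ln 10 = 17.4.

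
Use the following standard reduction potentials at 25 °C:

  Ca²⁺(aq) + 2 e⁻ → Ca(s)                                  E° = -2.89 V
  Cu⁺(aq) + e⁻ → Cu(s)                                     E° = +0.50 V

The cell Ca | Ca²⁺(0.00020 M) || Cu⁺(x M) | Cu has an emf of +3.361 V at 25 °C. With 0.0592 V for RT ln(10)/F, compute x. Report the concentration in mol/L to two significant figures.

0.0046 M

Cu⁺/Cu is the cathode, Ca²⁺/Ca the anode: E°cell = +3.39 V, n = 2.
Overall reaction: 2 Cu⁺(aq) + Ca(s) → 2 Cu(s) + Ca²⁺(aq); Q = [Ca²⁺]^1/[Cu⁺]^2.
From E = E° − (0.0592/n) log Q: log Q = (E° − E)·n/0.0592 = (+3.39 − (+3.361))·2/0.0592 = 0.9797.
So 2·log[Cu⁺] = 1·log(0.0002) − log Q = -3.6990 − (0.9797) = -4.6787; log[Cu⁺] = -4.6787 / 2 = -2.3394; [Cu⁺] = 10^(-2.3394) ≈ 0.0046 M.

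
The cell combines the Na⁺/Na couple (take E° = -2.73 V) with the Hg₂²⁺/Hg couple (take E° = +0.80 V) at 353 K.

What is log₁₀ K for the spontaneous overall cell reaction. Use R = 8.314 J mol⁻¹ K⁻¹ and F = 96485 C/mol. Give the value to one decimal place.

Cathode: Hg₂²⁺/Hg; anode: Na⁺/Na. E°cell = (+0.80) − (-2.73) = +3.53 V, with n = 2.
ΔG° = −nFE° = −RT ln K, so ln K = nFE°/(RT) = (2)(96485)(+3.53) / ((8.314)(353)) = 232.102.
log₁₀ K = 232.102 / ln 10 = 100.8.

100.8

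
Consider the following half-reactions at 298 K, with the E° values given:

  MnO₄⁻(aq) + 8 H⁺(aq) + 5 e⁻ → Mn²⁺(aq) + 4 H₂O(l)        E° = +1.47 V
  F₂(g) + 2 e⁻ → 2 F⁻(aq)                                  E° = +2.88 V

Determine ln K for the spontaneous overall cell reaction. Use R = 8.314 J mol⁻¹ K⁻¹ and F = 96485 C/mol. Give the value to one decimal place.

549.1

Cathode: F₂/F⁻; anode: MnO₄⁻/Mn²⁺. E°cell = (+2.88) − (+1.47) = +1.41 V, with n = 10.
ΔG° = −nFE° = −RT ln K, so ln K = nFE°/(RT) = (10)(96485)(+1.41) / ((8.314)(298)) = 549.101.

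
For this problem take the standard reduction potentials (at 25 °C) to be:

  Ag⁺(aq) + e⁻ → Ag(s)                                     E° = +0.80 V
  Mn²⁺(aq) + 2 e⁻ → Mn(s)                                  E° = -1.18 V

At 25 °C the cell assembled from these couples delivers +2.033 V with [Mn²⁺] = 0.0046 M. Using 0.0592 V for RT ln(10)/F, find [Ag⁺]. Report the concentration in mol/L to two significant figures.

Ag⁺/Ag is the cathode, Mn²⁺/Mn the anode: E°cell = +1.98 V, n = 2.
Overall reaction: 2 Ag⁺(aq) + Mn(s) → 2 Ag(s) + Mn²⁺(aq); Q = [Mn²⁺]^1/[Ag⁺]^2.
From E = E° − (0.0592/n) log Q: log Q = (E° − E)·n/0.0592 = (+1.98 − (+2.033))·2/0.0592 = -1.7905.
So 2·log[Ag⁺] = 1·log(0.0046) − log Q = -2.3372 − (-1.7905) = -0.5467; log[Ag⁺] = -0.5467 / 2 = -0.2733; [Ag⁺] = 10^(-0.2733) ≈ 0.53 M.

0.53 M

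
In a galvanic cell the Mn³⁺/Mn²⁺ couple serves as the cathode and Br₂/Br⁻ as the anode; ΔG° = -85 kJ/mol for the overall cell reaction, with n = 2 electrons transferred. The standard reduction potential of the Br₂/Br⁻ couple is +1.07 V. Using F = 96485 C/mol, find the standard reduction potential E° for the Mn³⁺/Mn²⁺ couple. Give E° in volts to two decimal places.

+1.51 V

E°cell = −ΔG°/(nF) = −(-85×10³)/((2)(96485)) = +0.440 V.
Since Mn³⁺/Mn²⁺ is the cathode and Br₂/Br⁻ the anode, E°cell = E°(Mn³⁺/Mn²⁺) − E°(Br₂/Br⁻).
So E°(Mn³⁺/Mn²⁺) = E°cell + E°(Br₂/Br⁻) = +0.440 + (+1.07) = +1.51 V.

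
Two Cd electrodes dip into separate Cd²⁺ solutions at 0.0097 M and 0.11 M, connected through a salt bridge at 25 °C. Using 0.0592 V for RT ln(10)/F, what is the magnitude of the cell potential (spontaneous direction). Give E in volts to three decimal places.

For a concentration cell E°cell = 0. The 0.11 M side is the cathode (reduction is favoured where [Cd²⁺] is higher).
With n = 2, E = −(0.0592/2) log([Cd²⁺]ₐₙ/[Cd²⁺]꜀ₐₜ) = −(0.0592/2) log(0.0097/0.11) = −(0.0592/2)(-1.055) = +0.031 V.

+0.031 V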